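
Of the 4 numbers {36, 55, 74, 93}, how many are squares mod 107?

(36/107) = +1 → QR.
(55/107) = -1 → non-residue.
(74/107) = -1 → non-residue.
(93/107) = -1 → non-residue.
Total quadratic residues among the 4: 1.

1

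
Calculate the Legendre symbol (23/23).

0

First reduce: 23 ≡ 0 (mod 23).
Top reduces to 0: gcd > 1, so the symbol is 0.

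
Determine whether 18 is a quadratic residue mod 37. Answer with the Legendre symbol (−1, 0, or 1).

Pull out 2: since 37 ≡ 5 (mod 8), (2/37) = -1.
Reciprocity: 9 ≡ 1 and 37 ≡ 1 (mod 4), so (9/37) = +(37/9).
Reduce top mod 9: now compute (1/9).
Reached (1/9) = 1. Collecting the sign flips along the way, the symbol is -1.

-1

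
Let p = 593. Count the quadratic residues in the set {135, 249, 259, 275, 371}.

1

(135/593) = +1 → QR.
(249/593) = -1 → non-residue.
(259/593) = -1 → non-residue.
(275/593) = -1 → non-residue.
(371/593) = -1 → non-residue.
Total quadratic residues among the 5: 1.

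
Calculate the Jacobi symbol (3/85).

1

Reciprocity: 3 ≡ 3 and 85 ≡ 1 (mod 4), so (3/85) = +(85/3).
Reduce top mod 3: now compute (1/3).
Reached (1/3) = 1. Collecting the sign flips along the way, the symbol is +1.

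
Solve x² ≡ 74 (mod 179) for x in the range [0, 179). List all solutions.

49, 130

Since 179 ≡ 3 (mod 4), a square root of 74 is 74^((179+1)/4) = 74^45 mod 179.
Repeated squaring: 74^2≡106, 74^4≡138, 74^8≡70, 74^16≡67, 74^32≡14 (mod 179).
74^45 = 74^(32+8+4+1) ≡ 49 (mod 179).
Check: 49² = 2401 ≡ 74 (mod 179). The two roots are 49 and 130.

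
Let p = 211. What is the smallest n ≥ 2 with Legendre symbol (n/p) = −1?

(2/211) = −1, so 2 is the smallest positive non-residue mod 211.

2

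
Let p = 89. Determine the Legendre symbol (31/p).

-1

Euler's criterion: (31/89) ≡ 31^44 (mod 89).
31^2 ≡ 71 (mod 89)
31^4 ≡ 57 (mod 89)
31^8 ≡ 45 (mod 89)
31^16 ≡ 67 (mod 89)
31^32 ≡ 39 (mod 89)
31^44 = 31^(32+8+4) ≡ 88 (mod 89).
Result is 88 ≡ −1, so (31/89) = −1.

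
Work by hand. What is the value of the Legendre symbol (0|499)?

0

Top reduces to 0: gcd > 1, so the symbol is 0.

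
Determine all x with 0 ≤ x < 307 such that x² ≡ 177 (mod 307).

Since 307 ≡ 3 (mod 4), a square root of 177 is 177^((307+1)/4) = 177^77 mod 307.
Repeated squaring: 177^2≡15, 177^4≡225, 177^8≡277, 177^16≡286, 177^32≡134, 177^64≡150 (mod 307).
177^77 = 177^(64+8+4+1) ≡ 285 (mod 307).
Check: 285² = 81225 ≡ 177 (mod 307). The two roots are 22 and 285.

22, 285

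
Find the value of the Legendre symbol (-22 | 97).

Euler's criterion: (-22/97) ≡ 75^48 (mod 97).
75^2 ≡ 96 (mod 97)
75^4 ≡ 1 (mod 97)
75^8 ≡ 1 (mod 97)
75^16 ≡ 1 (mod 97)
75^32 ≡ 1 (mod 97)
75^48 = 75^(32+16) ≡ 1 (mod 97).
Result is 1, so (-22/97) = 1.

1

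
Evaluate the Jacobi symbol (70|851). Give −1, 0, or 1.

1

Pull out 2: since 851 ≡ 3 (mod 8), (2/851) = -1.
Reciprocity: 35 ≡ 3 and 851 ≡ 3 (mod 4), so (35/851) = −(851/35).
Reduce top mod 35: now compute (11/35).
Reciprocity: 11 ≡ 3 and 35 ≡ 3 (mod 4), so (11/35) = −(35/11).
Reduce top mod 11: now compute (2/11).
Pull out 2: since 11 ≡ 3 (mod 8), (2/11) = -1.
Reached (1/11) = 1. Collecting the sign flips along the way, the symbol is +1.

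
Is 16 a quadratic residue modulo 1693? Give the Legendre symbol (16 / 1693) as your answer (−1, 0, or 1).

1

Pull out 2^4: since 1693 ≡ 5 (mod 8), (2/1693) = -1, so (2/1693)^4 = +1.
Reached (1/1693) = 1. Collecting the sign flips along the way, the symbol is +1.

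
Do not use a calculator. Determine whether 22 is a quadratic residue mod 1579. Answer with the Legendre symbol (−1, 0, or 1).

Pull out 2: since 1579 ≡ 3 (mod 8), (2/1579) = -1.
Reciprocity: 11 ≡ 3 and 1579 ≡ 3 (mod 4), so (11/1579) = −(1579/11).
Reduce top mod 11: now compute (6/11).
Pull out 2: since 11 ≡ 3 (mod 8), (2/11) = -1.
Reciprocity: 3 ≡ 3 and 11 ≡ 3 (mod 4), so (3/11) = −(11/3).
Reduce top mod 3: now compute (2/3).
Pull out 2: since 3 ≡ 3 (mod 8), (2/3) = -1.
Reached (1/3) = 1. Collecting the sign flips along the way, the symbol is -1.

-1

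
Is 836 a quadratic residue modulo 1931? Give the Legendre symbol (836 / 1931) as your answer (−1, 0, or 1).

Pull out 2^2: since 1931 ≡ 3 (mod 8), (2/1931) = -1, so (2/1931)^2 = +1.
Reciprocity: 209 ≡ 1 and 1931 ≡ 3 (mod 4), so (209/1931) = +(1931/209).
Reduce top mod 209: now compute (50/209).
Pull out 2: since 209 ≡ 1 (mod 8), (2/209) = +1.
Reciprocity: 25 ≡ 1 and 209 ≡ 1 (mod 4), so (25/209) = +(209/25).
Reduce top mod 25: now compute (9/25).
Reciprocity: 9 ≡ 1 and 25 ≡ 1 (mod 4), so (9/25) = +(25/9).
Reduce top mod 9: now compute (7/9).
Reciprocity: 7 ≡ 3 and 9 ≡ 1 (mod 4), so (7/9) = +(9/7).
Reduce top mod 7: now compute (2/7).
Pull out 2: since 7 ≡ 7 (mod 8), (2/7) = +1.
Reached (1/7) = 1. Collecting the sign flips along the way, the symbol is +1.

1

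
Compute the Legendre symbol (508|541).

-1

Euler's criterion: (508/541) ≡ 508^270 (mod 541).
508^2 ≡ 7 (mod 541)
508^4 ≡ 49 (mod 541)
508^8 ≡ 237 (mod 541)
508^16 ≡ 446 (mod 541)
508^32 ≡ 369 (mod 541)
508^64 ≡ 370 (mod 541)
508^128 ≡ 27 (mod 541)
508^256 ≡ 188 (mod 541)
508^270 = 508^(256+8+4+2) ≡ 540 (mod 541).
Result is 540 ≡ −1, so (508/541) = −1.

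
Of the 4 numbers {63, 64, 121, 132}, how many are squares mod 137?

3

(63/137) = +1 → QR.
(64/137) = +1 → QR.
(121/137) = +1 → QR.
(132/137) = -1 → non-residue.
Total quadratic residues among the 4: 3.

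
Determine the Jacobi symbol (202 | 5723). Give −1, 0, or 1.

1

Pull out 2: since 5723 ≡ 3 (mod 8), (2/5723) = -1.
Reciprocity: 101 ≡ 1 and 5723 ≡ 3 (mod 4), so (101/5723) = +(5723/101).
Reduce top mod 101: now compute (67/101).
Reciprocity: 67 ≡ 3 and 101 ≡ 1 (mod 4), so (67/101) = +(101/67).
Reduce top mod 67: now compute (34/67).
Pull out 2: since 67 ≡ 3 (mod 8), (2/67) = -1.
Reciprocity: 17 ≡ 1 and 67 ≡ 3 (mod 4), so (17/67) = +(67/17).
Reduce top mod 17: now compute (16/17).
Pull out 2^4: since 17 ≡ 1 (mod 8), (2/17) = +1, so (2/17)^4 = +1.
Reached (1/17) = 1. Collecting the sign flips along the way, the symbol is +1.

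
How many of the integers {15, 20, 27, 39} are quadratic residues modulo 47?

(15/47) = -1 → non-residue.
(20/47) = -1 → non-residue.
(27/47) = +1 → QR.
(39/47) = -1 → non-residue.
Total quadratic residues among the 4: 1.

1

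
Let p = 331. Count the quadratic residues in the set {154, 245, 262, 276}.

2

(154/331) = -1 → non-residue.
(245/331) = +1 → QR.
(262/331) = -1 → non-residue.
(276/331) = +1 → QR.
Total quadratic residues among the 4: 2.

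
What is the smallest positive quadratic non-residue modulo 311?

11

(2/311) = +1, so 2 is a residue.
(3/311) = +1, so 3 is a residue.
(4/311) = +1, so 4 is a residue.
(5/311) = +1, so 5 is a residue.
(6/311) = +1, so 6 is a residue.
(7/311) = +1, so 7 is a residue.
(8/311) = +1, so 8 is a residue.
(9/311) = +1, so 9 is a residue.
(10/311) = +1, so 10 is a residue.
(11/311) = −1, so 11 is the smallest positive non-residue mod 311.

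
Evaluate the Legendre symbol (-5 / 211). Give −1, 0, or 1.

First reduce: -5 ≡ 206 (mod 211).
Pull out 2: since 211 ≡ 3 (mod 8), (2/211) = -1.
Reciprocity: 103 ≡ 3 and 211 ≡ 3 (mod 4), so (103/211) = −(211/103).
Reduce top mod 103: now compute (5/103).
Reciprocity: 5 ≡ 1 and 103 ≡ 3 (mod 4), so (5/103) = +(103/5).
Reduce top mod 5: now compute (3/5).
Reciprocity: 3 ≡ 3 and 5 ≡ 1 (mod 4), so (3/5) = +(5/3).
Reduce top mod 3: now compute (2/3).
Pull out 2: since 3 ≡ 3 (mod 8), (2/3) = -1.
Reached (1/3) = 1. Collecting the sign flips along the way, the symbol is -1.

-1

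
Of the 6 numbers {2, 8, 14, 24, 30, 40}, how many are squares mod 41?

3

(2/41) = +1 → QR.
(8/41) = +1 → QR.
(14/41) = -1 → non-residue.
(24/41) = -1 → non-residue.
(30/41) = -1 → non-residue.
(40/41) = +1 → QR.
Total quadratic residues among the 6: 3.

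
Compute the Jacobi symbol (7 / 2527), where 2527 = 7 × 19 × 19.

0

Reciprocity: 7 ≡ 3 and 2527 ≡ 3 (mod 4), so (7/2527) = −(2527/7).
Reduce top mod 7: now compute (0/7).
Top reduces to 0: gcd > 1, so the symbol is 0.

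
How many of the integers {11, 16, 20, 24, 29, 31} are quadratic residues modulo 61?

(11/61) = -1 → non-residue.
(16/61) = +1 → QR.
(20/61) = +1 → QR.
(24/61) = -1 → non-residue.
(29/61) = -1 → non-residue.
(31/61) = -1 → non-residue.
Total quadratic residues among the 6: 2.

2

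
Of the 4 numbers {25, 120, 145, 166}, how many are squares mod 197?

(25/197) = +1 → QR.
(120/197) = -1 → non-residue.
(145/197) = -1 → non-residue.
(166/197) = -1 → non-residue.
Total quadratic residues among the 4: 1.

1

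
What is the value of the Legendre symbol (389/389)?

0

First reduce: 389 ≡ 0 (mod 389).
Top reduces to 0: gcd > 1, so the symbol is 0.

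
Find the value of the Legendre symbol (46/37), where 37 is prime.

First reduce: 46 ≡ 9 (mod 37).
Reciprocity: 9 ≡ 1 and 37 ≡ 1 (mod 4), so (9/37) = +(37/9).
Reduce top mod 9: now compute (1/9).
Reached (1/9) = 1. Collecting the sign flips along the way, the symbol is +1.

1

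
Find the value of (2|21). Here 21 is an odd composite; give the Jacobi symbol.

-1

Pull out 2: since 21 ≡ 5 (mod 8), (2/21) = -1.
Reached (1/21) = 1. Collecting the sign flips along the way, the symbol is -1.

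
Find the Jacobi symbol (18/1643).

-1

Pull out 2: since 1643 ≡ 3 (mod 8), (2/1643) = -1.
Reciprocity: 9 ≡ 1 and 1643 ≡ 3 (mod 4), so (9/1643) = +(1643/9).
Reduce top mod 9: now compute (5/9).
Reciprocity: 5 ≡ 1 and 9 ≡ 1 (mod 4), so (5/9) = +(9/5).
Reduce top mod 5: now compute (4/5).
Pull out 2^2: since 5 ≡ 5 (mod 8), (2/5) = -1, so (2/5)^2 = +1.
Reached (1/5) = 1. Collecting the sign flips along the way, the symbol is -1.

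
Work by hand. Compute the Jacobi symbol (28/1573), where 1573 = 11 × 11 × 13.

-1

Pull out 2^2: since 1573 ≡ 5 (mod 8), (2/1573) = -1, so (2/1573)^2 = +1.
Reciprocity: 7 ≡ 3 and 1573 ≡ 1 (mod 4), so (7/1573) = +(1573/7).
Reduce top mod 7: now compute (5/7).
Reciprocity: 5 ≡ 1 and 7 ≡ 3 (mod 4), so (5/7) = +(7/5).
Reduce top mod 5: now compute (2/5).
Pull out 2: since 5 ≡ 5 (mod 8), (2/5) = -1.
Reached (1/5) = 1. Collecting the sign flips along the way, the symbol is -1.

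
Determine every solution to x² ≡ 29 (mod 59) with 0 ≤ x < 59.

18, 41

Since 59 ≡ 3 (mod 4), a square root of 29 is 29^((59+1)/4) = 29^15 mod 59.
Repeated squaring: 29^2≡15, 29^4≡48, 29^8≡3 (mod 59).
29^15 = 29^(8+4+2+1) ≡ 41 (mod 59).
Check: 41² = 1681 ≡ 29 (mod 59). The two roots are 18 and 41.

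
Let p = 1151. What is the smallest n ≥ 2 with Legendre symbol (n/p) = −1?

13

(2/1151) = +1, so 2 is a residue.
(3/1151) = +1, so 3 is a residue.
(4/1151) = +1, so 4 is a residue.
(5/1151) = +1, so 5 is a residue.
(6/1151) = +1, so 6 is a residue.
(7/1151) = +1, so 7 is a residue.
(8/1151) = +1, so 8 is a residue.
(9/1151) = +1, so 9 is a residue.
(10/1151) = +1, so 10 is a residue.
(11/1151) = +1, so 11 is a residue.
(12/1151) = +1, so 12 is a residue.
(13/1151) = −1, so 13 is the smallest positive non-residue mod 1151.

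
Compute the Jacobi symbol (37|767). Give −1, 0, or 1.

Reciprocity: 37 ≡ 1 and 767 ≡ 3 (mod 4), so (37/767) = +(767/37).
Reduce top mod 37: now compute (27/37).
Reciprocity: 27 ≡ 3 and 37 ≡ 1 (mod 4), so (27/37) = +(37/27).
Reduce top mod 27: now compute (10/27).
Pull out 2: since 27 ≡ 3 (mod 8), (2/27) = -1.
Reciprocity: 5 ≡ 1 and 27 ≡ 3 (mod 4), so (5/27) = +(27/5).
Reduce top mod 5: now compute (2/5).
Pull out 2: since 5 ≡ 5 (mod 8), (2/5) = -1.
Reached (1/5) = 1. Collecting the sign flips along the way, the symbol is +1.

1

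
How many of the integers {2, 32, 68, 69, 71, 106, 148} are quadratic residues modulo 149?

3

(2/149) = -1 → non-residue.
(32/149) = -1 → non-residue.
(68/149) = +1 → QR.
(69/149) = +1 → QR.
(71/149) = -1 → non-residue.
(106/149) = -1 → non-residue.
(148/149) = +1 → QR.
Total quadratic residues among the 7: 3.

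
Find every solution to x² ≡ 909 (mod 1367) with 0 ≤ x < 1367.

88, 1279

Since 1367 ≡ 3 (mod 4), a square root of 909 is 909^((1367+1)/4) = 909^342 mod 1367.
Repeated squaring: 909^2≡613, 909^4≡1211, 909^8≡1097, 909^16≡449, 909^32≡652, 909^64≡1334, 909^128≡1089, 909^256≡732 (mod 1367).
909^342 = 909^(256+64+16+4+2) ≡ 1279 (mod 1367).
Check: 1279² = 1635841 ≡ 909 (mod 1367). The two roots are 88 and 1279.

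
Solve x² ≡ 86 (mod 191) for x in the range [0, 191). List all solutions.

75, 116

Since 191 ≡ 3 (mod 4), a square root of 86 is 86^((191+1)/4) = 86^48 mod 191.
Repeated squaring: 86^2≡138, 86^4≡135, 86^8≡80, 86^16≡97, 86^32≡50 (mod 191).
86^48 = 86^(32+16) ≡ 75 (mod 191).
Check: 75² = 5625 ≡ 86 (mod 191). The two roots are 75 and 116.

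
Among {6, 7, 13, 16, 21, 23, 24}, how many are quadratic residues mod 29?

(6/29) = +1 → QR.
(7/29) = +1 → QR.
(13/29) = +1 → QR.
(16/29) = +1 → QR.
(21/29) = -1 → non-residue.
(23/29) = +1 → QR.
(24/29) = +1 → QR.
Total quadratic residues among the 7: 6.

6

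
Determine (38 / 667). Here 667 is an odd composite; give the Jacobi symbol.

Pull out 2: since 667 ≡ 3 (mod 8), (2/667) = -1.
Reciprocity: 19 ≡ 3 and 667 ≡ 3 (mod 4), so (19/667) = −(667/19).
Reduce top mod 19: now compute (2/19).
Pull out 2: since 19 ≡ 3 (mod 8), (2/19) = -1.
Reached (1/19) = 1. Collecting the sign flips along the way, the symbol is -1.

-1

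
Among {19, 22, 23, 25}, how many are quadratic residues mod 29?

(19/29) = -1 → non-residue.
(22/29) = +1 → QR.
(23/29) = +1 → QR.
(25/29) = +1 → QR.
Total quadratic residues among the 4: 3.

3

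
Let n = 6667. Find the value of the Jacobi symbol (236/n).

Pull out 2^2: since 6667 ≡ 3 (mod 8), (2/6667) = -1, so (2/6667)^2 = +1.
Reciprocity: 59 ≡ 3 and 6667 ≡ 3 (mod 4), so (59/6667) = −(6667/59).
Reduce top mod 59: now compute (0/59).
Top reduces to 0: gcd > 1, so the symbol is 0.

0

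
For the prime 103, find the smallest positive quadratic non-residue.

3

(2/103) = +1, so 2 is a residue.
(3/103) = −1, so 3 is the smallest positive non-residue mod 103.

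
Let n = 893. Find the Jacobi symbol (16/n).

Pull out 2^4: since 893 ≡ 5 (mod 8), (2/893) = -1, so (2/893)^4 = +1.
Reached (1/893) = 1. Collecting the sign flips along the way, the symbol is +1.

1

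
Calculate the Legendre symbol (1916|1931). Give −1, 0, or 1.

Pull out 2^2: since 1931 ≡ 3 (mod 8), (2/1931) = -1, so (2/1931)^2 = +1.
Reciprocity: 479 ≡ 3 and 1931 ≡ 3 (mod 4), so (479/1931) = −(1931/479).
Reduce top mod 479: now compute (15/479).
Reciprocity: 15 ≡ 3 and 479 ≡ 3 (mod 4), so (15/479) = −(479/15).
Reduce top mod 15: now compute (14/15).
Pull out 2: since 15 ≡ 7 (mod 8), (2/15) = +1.
Reciprocity: 7 ≡ 3 and 15 ≡ 3 (mod 4), so (7/15) = −(15/7).
Reduce top mod 7: now compute (1/7).
Reached (1/7) = 1. Collecting the sign flips along the way, the symbol is -1.

-1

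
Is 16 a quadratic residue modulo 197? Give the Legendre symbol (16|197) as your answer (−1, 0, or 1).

1

Euler's criterion: (16/197) ≡ 16^98 (mod 197).
16^2 ≡ 59 (mod 197)
16^4 ≡ 132 (mod 197)
16^8 ≡ 88 (mod 197)
16^16 ≡ 61 (mod 197)
16^32 ≡ 175 (mod 197)
16^64 ≡ 90 (mod 197)
16^98 = 16^(64+32+2) ≡ 1 (mod 197).
Result is 1, so (16/197) = 1.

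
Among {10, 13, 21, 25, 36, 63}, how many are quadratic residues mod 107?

(10/107) = +1 → QR.
(13/107) = +1 → QR.
(21/107) = -1 → non-residue.
(25/107) = +1 → QR.
(36/107) = +1 → QR.
(63/107) = -1 → non-residue.
Total quadratic residues among the 6: 4.

4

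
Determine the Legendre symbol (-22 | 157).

-1

First reduce: -22 ≡ 135 (mod 157).
Reciprocity: 135 ≡ 3 and 157 ≡ 1 (mod 4), so (135/157) = +(157/135).
Reduce top mod 135: now compute (22/135).
Pull out 2: since 135 ≡ 7 (mod 8), (2/135) = +1.
Reciprocity: 11 ≡ 3 and 135 ≡ 3 (mod 4), so (11/135) = −(135/11).
Reduce top mod 11: now compute (3/11).
Reciprocity: 3 ≡ 3 and 11 ≡ 3 (mod 4), so (3/11) = −(11/3).
Reduce top mod 3: now compute (2/3).
Pull out 2: since 3 ≡ 3 (mod 8), (2/3) = -1.
Reached (1/3) = 1. Collecting the sign flips along the way, the symbol is -1.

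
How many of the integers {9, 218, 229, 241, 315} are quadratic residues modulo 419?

3

(9/419) = +1 → QR.
(218/419) = +1 → QR.
(229/419) = -1 → non-residue.
(241/419) = -1 → non-residue.
(315/419) = +1 → QR.
Total quadratic residues among the 5: 3.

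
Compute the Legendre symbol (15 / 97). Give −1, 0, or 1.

-1

Euler's criterion: (15/97) ≡ 15^48 (mod 97).
15^2 ≡ 31 (mod 97)
15^4 ≡ 88 (mod 97)
15^8 ≡ 81 (mod 97)
15^16 ≡ 62 (mod 97)
15^32 ≡ 61 (mod 97)
15^48 = 15^(32+16) ≡ 96 (mod 97).
Result is 96 ≡ −1, so (15/97) = −1.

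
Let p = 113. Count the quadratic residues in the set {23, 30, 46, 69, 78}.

2

(23/113) = -1 → non-residue.
(30/113) = +1 → QR.
(46/113) = -1 → non-residue.
(69/113) = +1 → QR.
(78/113) = -1 → non-residue.
Total quadratic residues among the 5: 2.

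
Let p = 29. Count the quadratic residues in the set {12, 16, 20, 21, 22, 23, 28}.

5

(12/29) = -1 → non-residue.
(16/29) = +1 → QR.
(20/29) = +1 → QR.
(21/29) = -1 → non-residue.
(22/29) = +1 → QR.
(23/29) = +1 → QR.
(28/29) = +1 → QR.
Total quadratic residues among the 7: 5.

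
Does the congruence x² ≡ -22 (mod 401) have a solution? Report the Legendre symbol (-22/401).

Euler's criterion: (-22/401) ≡ 379^200 (mod 401).
379^2 ≡ 83 (mod 401)
379^4 ≡ 72 (mod 401)
379^8 ≡ 372 (mod 401)
379^16 ≡ 39 (mod 401)
379^32 ≡ 318 (mod 401)
379^64 ≡ 72 (mod 401)
379^128 ≡ 372 (mod 401)
379^200 = 379^(128+64+8) ≡ 1 (mod 401).
Result is 1, so (-22/401) = 1.

1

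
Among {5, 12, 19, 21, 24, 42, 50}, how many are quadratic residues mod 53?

(5/53) = -1 → non-residue.
(12/53) = -1 → non-residue.
(19/53) = -1 → non-residue.
(21/53) = -1 → non-residue.
(24/53) = +1 → QR.
(42/53) = +1 → QR.
(50/53) = -1 → non-residue.
Total quadratic residues among the 7: 2.

2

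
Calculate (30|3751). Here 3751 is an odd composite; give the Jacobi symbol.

Pull out 2: since 3751 ≡ 7 (mod 8), (2/3751) = +1.
Reciprocity: 15 ≡ 3 and 3751 ≡ 3 (mod 4), so (15/3751) = −(3751/15).
Reduce top mod 15: now compute (1/15).
Reached (1/15) = 1. Collecting the sign flips along the way, the symbol is -1.

-1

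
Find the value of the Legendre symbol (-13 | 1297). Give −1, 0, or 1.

1

First reduce: -13 ≡ 1284 (mod 1297).
Pull out 2^2: since 1297 ≡ 1 (mod 8), (2/1297) = +1, so (2/1297)^2 = +1.
Reciprocity: 321 ≡ 1 and 1297 ≡ 1 (mod 4), so (321/1297) = +(1297/321).
Reduce top mod 321: now compute (13/321).
Reciprocity: 13 ≡ 1 and 321 ≡ 1 (mod 4), so (13/321) = +(321/13).
Reduce top mod 13: now compute (9/13).
Reciprocity: 9 ≡ 1 and 13 ≡ 1 (mod 4), so (9/13) = +(13/9).
Reduce top mod 9: now compute (4/9).
Pull out 2^2: since 9 ≡ 1 (mod 8), (2/9) = +1, so (2/9)^2 = +1.
Reached (1/9) = 1. Collecting the sign flips along the way, the symbol is +1.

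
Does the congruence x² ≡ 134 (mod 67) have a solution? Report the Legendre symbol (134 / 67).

0

First reduce: 134 ≡ 0 (mod 67).
Top reduces to 0: gcd > 1, so the symbol is 0.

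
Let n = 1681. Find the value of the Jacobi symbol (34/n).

1

Pull out 2: since 1681 ≡ 1 (mod 8), (2/1681) = +1.
Reciprocity: 17 ≡ 1 and 1681 ≡ 1 (mod 4), so (17/1681) = +(1681/17).
Reduce top mod 17: now compute (15/17).
Reciprocity: 15 ≡ 3 and 17 ≡ 1 (mod 4), so (15/17) = +(17/15).
Reduce top mod 15: now compute (2/15).
Pull out 2: since 15 ≡ 7 (mod 8), (2/15) = +1.
Reached (1/15) = 1. Collecting the sign flips along the way, the symbol is +1.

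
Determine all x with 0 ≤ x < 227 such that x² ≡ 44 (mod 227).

Since 227 ≡ 3 (mod 4), a square root of 44 is 44^((227+1)/4) = 44^57 mod 227.
Repeated squaring: 44^2≡120, 44^4≡99, 44^8≡40, 44^16≡11, 44^32≡121 (mod 227).
44^57 = 44^(32+16+8+1) ≡ 147 (mod 227).
Check: 147² = 21609 ≡ 44 (mod 227). The two roots are 80 and 147.

80, 147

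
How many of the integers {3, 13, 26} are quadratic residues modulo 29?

1

(3/29) = -1 → non-residue.
(13/29) = +1 → QR.
(26/29) = -1 → non-residue.
Total quadratic residues among the 3: 1.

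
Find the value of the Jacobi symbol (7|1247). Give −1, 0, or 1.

-1

Reciprocity: 7 ≡ 3 and 1247 ≡ 3 (mod 4), so (7/1247) = −(1247/7).
Reduce top mod 7: now compute (1/7).
Reached (1/7) = 1. Collecting the sign flips along the way, the symbol is -1.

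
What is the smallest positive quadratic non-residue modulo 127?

(2/127) = +1, so 2 is a residue.
(3/127) = −1, so 3 is the smallest positive non-residue mod 127.

3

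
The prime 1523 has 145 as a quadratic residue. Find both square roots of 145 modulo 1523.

Since 1523 ≡ 3 (mod 4), a square root of 145 is 145^((1523+1)/4) = 145^381 mod 1523.
Repeated squaring: 145^2≡1226, 145^4≡1398, 145^8≡395, 145^16≡679, 145^32≡1095, 145^64≡424, 145^128≡62, 145^256≡798 (mod 1523).
145^381 = 145^(256+64+32+16+8+4+1) ≡ 360 (mod 1523).
Check: 360² = 129600 ≡ 145 (mod 1523). The two roots are 360 and 1163.

360, 1163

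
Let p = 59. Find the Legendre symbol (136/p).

First reduce: 136 ≡ 18 (mod 59).
Pull out 2: since 59 ≡ 3 (mod 8), (2/59) = -1.
Reciprocity: 9 ≡ 1 and 59 ≡ 3 (mod 4), so (9/59) = +(59/9).
Reduce top mod 9: now compute (5/9).
Reciprocity: 5 ≡ 1 and 9 ≡ 1 (mod 4), so (5/9) = +(9/5).
Reduce top mod 5: now compute (4/5).
Pull out 2^2: since 5 ≡ 5 (mod 8), (2/5) = -1, so (2/5)^2 = +1.
Reached (1/5) = 1. Collecting the sign flips along the way, the symbol is -1.

-1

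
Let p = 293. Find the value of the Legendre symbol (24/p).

Euler's criterion: (24/293) ≡ 24^146 (mod 293).
24^2 ≡ 283 (mod 293)
24^4 ≡ 100 (mod 293)
24^8 ≡ 38 (mod 293)
24^16 ≡ 272 (mod 293)
24^32 ≡ 148 (mod 293)
24^64 ≡ 222 (mod 293)
24^128 ≡ 60 (mod 293)
24^146 = 24^(128+16+2) ≡ 1 (mod 293).
Result is 1, so (24/293) = 1.

1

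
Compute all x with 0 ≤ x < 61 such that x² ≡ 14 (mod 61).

21, 40

61 ≡ 1 (mod 4), so we find a root by search.
Trying successive values, 21² = 441 ≡ 14 (mod 61). The other root is 61 − 21 = 40.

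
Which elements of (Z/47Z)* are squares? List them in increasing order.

Square k = 1,…,23 (k and 47−k give the same square):
1²=1, 2²=4, 3²=9, 4²=16, 5²=25, 6²=36, 7²≡2, 8²≡17, 9²≡34, 10²≡6, 11²≡27, 12²≡3, 13²≡28, 14²≡8, 15²≡37, 16²≡21, 17²≡7, 18²≡42, 19²≡32, 20²≡24, 21²≡18, 22²≡14, 23²≡12 (mod 47).
So the quadratic residues mod 47 are {1, 2, 3, 4, 6, 7, 8, 9, 12, 14, 16, 17, 18, 21, 24, 25, 27, 28, 32, 34, 36, 37, 42}.

1 2 3 4 6 7 8 9 12 14 16 17 18 21 24 25 27 28 32 34 36 37 42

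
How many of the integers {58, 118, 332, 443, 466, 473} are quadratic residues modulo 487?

4

(58/487) = +1 → QR.
(118/487) = -1 → non-residue.
(332/487) = +1 → QR.
(443/487) = +1 → QR.
(466/487) = -1 → non-residue.
(473/487) = +1 → QR.
Total quadratic residues among the 6: 4.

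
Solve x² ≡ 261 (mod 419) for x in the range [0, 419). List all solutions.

197, 222

Since 419 ≡ 3 (mod 4), a square root of 261 is 261^((419+1)/4) = 261^105 mod 419.
Repeated squaring: 261^2≡243, 261^4≡389, 261^8≡62, 261^16≡73, 261^32≡301, 261^64≡97 (mod 419).
261^105 = 261^(64+32+8+1) ≡ 197 (mod 419).
Check: 197² = 38809 ≡ 261 (mod 419). The two roots are 197 and 222.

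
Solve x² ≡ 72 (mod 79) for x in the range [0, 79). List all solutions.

Since 79 ≡ 3 (mod 4), a square root of 72 is 72^((79+1)/4) = 72^20 mod 79.
Repeated squaring: 72^2≡49, 72^4≡31, 72^8≡13, 72^16≡11 (mod 79).
72^20 = 72^(16+4) ≡ 25 (mod 79).
Check: 25² = 625 ≡ 72 (mod 79). The two roots are 25 and 54.

25, 54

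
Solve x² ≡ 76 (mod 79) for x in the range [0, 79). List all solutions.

Since 79 ≡ 3 (mod 4), a square root of 76 is 76^((79+1)/4) = 76^20 mod 79.
Repeated squaring: 76^2≡9, 76^4≡2, 76^8≡4, 76^16≡16 (mod 79).
76^20 = 76^(16+4) ≡ 32 (mod 79).
Check: 32² = 1024 ≡ 76 (mod 79). The two roots are 32 and 47.

32, 47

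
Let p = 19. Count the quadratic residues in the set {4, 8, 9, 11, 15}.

3

(4/19) = +1 → QR.
(8/19) = -1 → non-residue.
(9/19) = +1 → QR.
(11/19) = +1 → QR.
(15/19) = -1 → non-residue.
Total quadratic residues among the 5: 3.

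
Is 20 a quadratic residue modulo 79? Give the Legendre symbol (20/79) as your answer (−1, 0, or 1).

1

Euler's criterion: (20/79) ≡ 20^39 (mod 79).
20^2 ≡ 5 (mod 79)
20^4 ≡ 25 (mod 79)
20^8 ≡ 72 (mod 79)
20^16 ≡ 49 (mod 79)
20^32 ≡ 31 (mod 79)
20^39 = 20^(32+4+2+1) ≡ 1 (mod 79).
Result is 1, so (20/79) = 1.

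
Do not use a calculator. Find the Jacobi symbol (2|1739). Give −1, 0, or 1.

Pull out 2: since 1739 ≡ 3 (mod 8), (2/1739) = -1.
Reached (1/1739) = 1. Collecting the sign flips along the way, the symbol is -1.

-1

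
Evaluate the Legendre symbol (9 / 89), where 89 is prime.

Reciprocity: 9 ≡ 1 and 89 ≡ 1 (mod 4), so (9/89) = +(89/9).
Reduce top mod 9: now compute (8/9).
Pull out 2^3: since 9 ≡ 1 (mod 8), (2/9) = +1, so (2/9)^3 = +1.
Reached (1/9) = 1. Collecting the sign flips along the way, the symbol is +1.

1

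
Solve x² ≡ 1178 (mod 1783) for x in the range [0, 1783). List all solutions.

490, 1293

Since 1783 ≡ 3 (mod 4), a square root of 1178 is 1178^((1783+1)/4) = 1178^446 mod 1783.
Repeated squaring: 1178^2≡510, 1178^4≡1565, 1178^8≡1166, 1178^16≡910, 1178^32≡788, 1178^64≡460, 1178^128≡1206, 1178^256≡1291 (mod 1783).
1178^446 = 1178^(256+128+32+16+8+4+2) ≡ 1293 (mod 1783).
Check: 1293² = 1671849 ≡ 1178 (mod 1783). The two roots are 490 and 1293.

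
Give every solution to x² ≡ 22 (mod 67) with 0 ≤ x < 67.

Since 67 ≡ 3 (mod 4), a square root of 22 is 22^((67+1)/4) = 22^17 mod 67.
Repeated squaring: 22^2≡15, 22^4≡24, 22^8≡40, 22^16≡59 (mod 67).
22^17 = 22^(16+1) ≡ 25 (mod 67).
Check: 25² = 625 ≡ 22 (mod 67). The two roots are 25 and 42.

25, 42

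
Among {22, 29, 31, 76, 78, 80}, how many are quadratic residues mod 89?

(22/89) = +1 → QR.
(29/89) = -1 → non-residue.
(31/89) = -1 → non-residue.
(76/89) = -1 → non-residue.
(78/89) = +1 → QR.
(80/89) = +1 → QR.
Total quadratic residues among the 6: 3.

3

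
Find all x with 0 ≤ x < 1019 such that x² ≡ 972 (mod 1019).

Since 1019 ≡ 3 (mod 4), a square root of 972 is 972^((1019+1)/4) = 972^255 mod 1019.
Repeated squaring: 972^2≡171, 972^4≡709, 972^8≡314, 972^16≡772, 972^32≡888, 972^64≡857, 972^128≡769 (mod 1019).
972^255 = 972^(128+64+32+16+8+4+2+1) ≡ 383 (mod 1019).
Check: 383² = 146689 ≡ 972 (mod 1019). The two roots are 383 and 636.

383, 636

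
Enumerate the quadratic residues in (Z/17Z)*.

Square k = 1,…,8 (k and 17−k give the same square):
1²=1, 2²=4, 3²=9, 4²=16, 5²≡8, 6²≡2, 7²≡15, 8²≡13 (mod 17).
So the quadratic residues mod 17 are {1, 2, 4, 8, 9, 13, 15, 16}.

1,2,4,8,9,13,15,16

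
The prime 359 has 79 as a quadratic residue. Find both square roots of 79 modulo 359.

34, 325

Since 359 ≡ 3 (mod 4), a square root of 79 is 79^((359+1)/4) = 79^90 mod 359.
Repeated squaring: 79^2≡138, 79^4≡17, 79^8≡289, 79^16≡233, 79^32≡80, 79^64≡297 (mod 359).
79^90 = 79^(64+16+8+2) ≡ 34 (mod 359).
Check: 34² = 1156 ≡ 79 (mod 359). The two roots are 34 and 325.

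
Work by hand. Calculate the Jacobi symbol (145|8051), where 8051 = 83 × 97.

Reciprocity: 145 ≡ 1 and 8051 ≡ 3 (mod 4), so (145/8051) = +(8051/145).
Reduce top mod 145: now compute (76/145).
Pull out 2^2: since 145 ≡ 1 (mod 8), (2/145) = +1, so (2/145)^2 = +1.
Reciprocity: 19 ≡ 3 and 145 ≡ 1 (mod 4), so (19/145) = +(145/19).
Reduce top mod 19: now compute (12/19).
Pull out 2^2: since 19 ≡ 3 (mod 8), (2/19) = -1, so (2/19)^2 = +1.
Reciprocity: 3 ≡ 3 and 19 ≡ 3 (mod 4), so (3/19) = −(19/3).
Reduce top mod 3: now compute (1/3).
Reached (1/3) = 1. Collecting the sign flips along the way, the symbol is -1.

-1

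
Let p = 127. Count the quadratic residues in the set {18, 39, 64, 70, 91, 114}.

(18/127) = +1 → QR.
(39/127) = -1 → non-residue.
(64/127) = +1 → QR.
(70/127) = +1 → QR.
(91/127) = -1 → non-residue.
(114/127) = -1 → non-residue.
Total quadratic residues among the 6: 3.

3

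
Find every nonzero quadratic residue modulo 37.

1,3,4,7,9,10,11,12,16,21,25,26,27,28,30,33,34,36

Square k = 1,…,18 (k and 37−k give the same square):
1²=1, 2²=4, 3²=9, 4²=16, 5²=25, 6²=36, 7²≡12, 8²≡27, 9²≡7, 10²≡26, 11²≡10, 12²≡33, 13²≡21, 14²≡11, 15²≡3, 16²≡34, 17²≡30, 18²≡28 (mod 37).
So the quadratic residues mod 37 are {1, 3, 4, 7, 9, 10, 11, 12, 16, 21, 25, 26, 27, 28, 30, 33, 34, 36}.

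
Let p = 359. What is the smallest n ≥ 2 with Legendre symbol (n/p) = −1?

7

(2/359) = +1, so 2 is a residue.
(3/359) = +1, so 3 is a residue.
(4/359) = +1, so 4 is a residue.
(5/359) = +1, so 5 is a residue.
(6/359) = +1, so 6 is a residue.
(7/359) = −1, so 7 is the smallest positive non-residue mod 359.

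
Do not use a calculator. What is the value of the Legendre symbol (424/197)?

First reduce: 424 ≡ 30 (mod 197).
Pull out 2: since 197 ≡ 5 (mod 8), (2/197) = -1.
Reciprocity: 15 ≡ 3 and 197 ≡ 1 (mod 4), so (15/197) = +(197/15).
Reduce top mod 15: now compute (2/15).
Pull out 2: since 15 ≡ 7 (mod 8), (2/15) = +1.
Reached (1/15) = 1. Collecting the sign flips along the way, the symbol is -1.

-1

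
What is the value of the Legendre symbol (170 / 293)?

1

Pull out 2: since 293 ≡ 5 (mod 8), (2/293) = -1.
Reciprocity: 85 ≡ 1 and 293 ≡ 1 (mod 4), so (85/293) = +(293/85).
Reduce top mod 85: now compute (38/85).
Pull out 2: since 85 ≡ 5 (mod 8), (2/85) = -1.
Reciprocity: 19 ≡ 3 and 85 ≡ 1 (mod 4), so (19/85) = +(85/19).
Reduce top mod 19: now compute (9/19).
Reciprocity: 9 ≡ 1 and 19 ≡ 3 (mod 4), so (9/19) = +(19/9).
Reduce top mod 9: now compute (1/9).
Reached (1/9) = 1. Collecting the sign flips along the way, the symbol is +1.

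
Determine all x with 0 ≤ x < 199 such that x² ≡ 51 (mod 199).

38, 161

Since 199 ≡ 3 (mod 4), a square root of 51 is 51^((199+1)/4) = 51^50 mod 199.
Repeated squaring: 51^2≡14, 51^4≡196, 51^8≡9, 51^16≡81, 51^32≡193 (mod 199).
51^50 = 51^(32+16+2) ≡ 161 (mod 199).
Check: 161² = 25921 ≡ 51 (mod 199). The two roots are 38 and 161.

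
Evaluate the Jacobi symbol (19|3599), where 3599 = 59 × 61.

Reciprocity: 19 ≡ 3 and 3599 ≡ 3 (mod 4), so (19/3599) = −(3599/19).
Reduce top mod 19: now compute (8/19).
Pull out 2^3: since 19 ≡ 3 (mod 8), (2/19) = -1, so (2/19)^3 = -1.
Reached (1/19) = 1. Collecting the sign flips along the way, the symbol is +1.

1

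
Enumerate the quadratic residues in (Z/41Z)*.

1,2,4,5,8,9,10,16,18,20,21,23,25,31,32,33,36,37,39,40

Square k = 1,…,20 (k and 41−k give the same square):
1²=1, 2²=4, 3²=9, 4²=16, 5²=25, 6²=36, 7²≡8, 8²≡23, 9²≡40, 10²≡18, 11²≡39, 12²≡21, 13²≡5, 14²≡32, 15²≡20, 16²≡10, 17²≡2, 18²≡37, 19²≡33, 20²≡31 (mod 41).
So the quadratic residues mod 41 are {1, 2, 4, 5, 8, 9, 10, 16, 18, 20, 21, 23, 25, 31, 32, 33, 36, 37, 39, 40}.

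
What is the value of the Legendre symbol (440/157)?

Euler's criterion: (440/157) ≡ 126^78 (mod 157).
126^2 ≡ 19 (mod 157)
126^4 ≡ 47 (mod 157)
126^8 ≡ 11 (mod 157)
126^16 ≡ 121 (mod 157)
126^32 ≡ 40 (mod 157)
126^64 ≡ 30 (mod 157)
126^78 = 126^(64+8+4+2) ≡ 1 (mod 157).
Result is 1, so (440/157) = 1.

1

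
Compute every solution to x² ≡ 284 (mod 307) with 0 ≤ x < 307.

99, 208

Since 307 ≡ 3 (mod 4), a square root of 284 is 284^((307+1)/4) = 284^77 mod 307.
Repeated squaring: 284^2≡222, 284^4≡164, 284^8≡187, 284^16≡278, 284^32≡227, 284^64≡260 (mod 307).
284^77 = 284^(64+8+4+1) ≡ 99 (mod 307).
Check: 99² = 9801 ≡ 284 (mod 307). The two roots are 99 and 208.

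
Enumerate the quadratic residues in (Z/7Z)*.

Square k = 1,…,3 (k and 7−k give the same square):
1²=1, 2²=4, 3²≡2 (mod 7).
So the quadratic residues mod 7 are {1, 2, 4}.

1, 2, 4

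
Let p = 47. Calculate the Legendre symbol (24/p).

1

Euler's criterion: (24/47) ≡ 24^23 (mod 47).
24^2 ≡ 12 (mod 47)
24^4 ≡ 3 (mod 47)
24^8 ≡ 9 (mod 47)
24^16 ≡ 34 (mod 47)
24^23 = 24^(16+4+2+1) ≡ 1 (mod 47).
Result is 1, so (24/47) = 1.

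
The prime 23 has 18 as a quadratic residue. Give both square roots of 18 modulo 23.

Since 23 ≡ 3 (mod 4), a square root of 18 is 18^((23+1)/4) = 18^6 mod 23.
Repeated squaring: 18^2≡2, 18^4≡4 (mod 23).
18^6 = 18^(4+2) ≡ 8 (mod 23).
Check: 8² = 64 ≡ 18 (mod 23). The two roots are 8 and 15.

8, 15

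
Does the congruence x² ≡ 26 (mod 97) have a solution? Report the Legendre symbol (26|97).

Pull out 2: since 97 ≡ 1 (mod 8), (2/97) = +1.
Reciprocity: 13 ≡ 1 and 97 ≡ 1 (mod 4), so (13/97) = +(97/13).
Reduce top mod 13: now compute (6/13).
Pull out 2: since 13 ≡ 5 (mod 8), (2/13) = -1.
Reciprocity: 3 ≡ 3 and 13 ≡ 1 (mod 4), so (3/13) = +(13/3).
Reduce top mod 3: now compute (1/3).
Reached (1/3) = 1. Collecting the sign flips along the way, the symbol is -1.

-1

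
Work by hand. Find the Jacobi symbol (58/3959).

-1

Pull out 2: since 3959 ≡ 7 (mod 8), (2/3959) = +1.
Reciprocity: 29 ≡ 1 and 3959 ≡ 3 (mod 4), so (29/3959) = +(3959/29).
Reduce top mod 29: now compute (15/29).
Reciprocity: 15 ≡ 3 and 29 ≡ 1 (mod 4), so (15/29) = +(29/15).
Reduce top mod 15: now compute (14/15).
Pull out 2: since 15 ≡ 7 (mod 8), (2/15) = +1.
Reciprocity: 7 ≡ 3 and 15 ≡ 3 (mod 4), so (7/15) = −(15/7).
Reduce top mod 7: now compute (1/7).
Reached (1/7) = 1. Collecting the sign flips along the way, the symbol is -1.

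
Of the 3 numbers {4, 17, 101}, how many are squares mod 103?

2

(4/103) = +1 → QR.
(17/103) = +1 → QR.
(101/103) = -1 → non-residue.
Total quadratic residues among the 3: 2.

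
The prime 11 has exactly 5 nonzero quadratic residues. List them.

1, 3, 4, 5, 9

Square k = 1,…,5 (k and 11−k give the same square):
1²=1, 2²=4, 3²=9, 4²≡5, 5²≡3 (mod 11).
So the quadratic residues mod 11 are {1, 3, 4, 5, 9}.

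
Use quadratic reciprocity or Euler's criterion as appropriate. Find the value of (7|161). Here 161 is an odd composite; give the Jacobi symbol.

0

Reciprocity: 7 ≡ 3 and 161 ≡ 1 (mod 4), so (7/161) = +(161/7).
Reduce top mod 7: now compute (0/7).
Top reduces to 0: gcd > 1, so the symbol is 0.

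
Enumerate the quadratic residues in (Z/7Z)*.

1 2 4

Square k = 1,…,3 (k and 7−k give the same square):
1²=1, 2²=4, 3²≡2 (mod 7).
So the quadratic residues mod 7 are {1, 2, 4}.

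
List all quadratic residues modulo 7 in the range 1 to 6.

Square k = 1,…,3 (k and 7−k give the same square):
1²=1, 2²=4, 3²≡2 (mod 7).
So the quadratic residues mod 7 are {1, 2, 4}.

1,2,4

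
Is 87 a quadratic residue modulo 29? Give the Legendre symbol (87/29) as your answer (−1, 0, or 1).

0

First reduce: 87 ≡ 0 (mod 29).
Top reduces to 0: gcd > 1, so the symbol is 0.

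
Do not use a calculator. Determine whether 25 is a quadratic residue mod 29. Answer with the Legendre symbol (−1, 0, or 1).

Reciprocity: 25 ≡ 1 and 29 ≡ 1 (mod 4), so (25/29) = +(29/25).
Reduce top mod 25: now compute (4/25).
Pull out 2^2: since 25 ≡ 1 (mod 8), (2/25) = +1, so (2/25)^2 = +1.
Reached (1/25) = 1. Collecting the sign flips along the way, the symbol is +1.

1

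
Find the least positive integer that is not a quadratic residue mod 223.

(2/223) = +1, so 2 is a residue.
(3/223) = −1, so 3 is the smallest positive non-residue mod 223.

3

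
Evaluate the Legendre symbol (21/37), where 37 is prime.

1

Euler's criterion: (21/37) ≡ 21^18 (mod 37).
21^2 ≡ 34 (mod 37)
21^4 ≡ 9 (mod 37)
21^8 ≡ 7 (mod 37)
21^16 ≡ 12 (mod 37)
21^18 = 21^(16+2) ≡ 1 (mod 37).
Result is 1, so (21/37) = 1.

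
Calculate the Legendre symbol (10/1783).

Pull out 2: since 1783 ≡ 7 (mod 8), (2/1783) = +1.
Reciprocity: 5 ≡ 1 and 1783 ≡ 3 (mod 4), so (5/1783) = +(1783/5).
Reduce top mod 5: now compute (3/5).
Reciprocity: 3 ≡ 3 and 5 ≡ 1 (mod 4), so (3/5) = +(5/3).
Reduce top mod 3: now compute (2/3).
Pull out 2: since 3 ≡ 3 (mod 8), (2/3) = -1.
Reached (1/3) = 1. Collecting the sign flips along the way, the symbol is -1.

-1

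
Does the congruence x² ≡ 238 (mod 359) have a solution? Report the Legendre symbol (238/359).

Pull out 2: since 359 ≡ 7 (mod 8), (2/359) = +1.
Reciprocity: 119 ≡ 3 and 359 ≡ 3 (mod 4), so (119/359) = −(359/119).
Reduce top mod 119: now compute (2/119).
Pull out 2: since 119 ≡ 7 (mod 8), (2/119) = +1.
Reached (1/119) = 1. Collecting the sign flips along the way, the symbol is -1.

-1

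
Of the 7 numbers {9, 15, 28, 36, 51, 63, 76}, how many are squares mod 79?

(9/79) = +1 → QR.
(15/79) = -1 → non-residue.
(28/79) = -1 → non-residue.
(36/79) = +1 → QR.
(51/79) = +1 → QR.
(63/79) = -1 → non-residue.
(76/79) = +1 → QR.
Total quadratic residues among the 7: 4.

4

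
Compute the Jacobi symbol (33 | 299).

1

Reciprocity: 33 ≡ 1 and 299 ≡ 3 (mod 4), so (33/299) = +(299/33).
Reduce top mod 33: now compute (2/33).
Pull out 2: since 33 ≡ 1 (mod 8), (2/33) = +1.
Reached (1/33) = 1. Collecting the sign flips along the way, the symbol is +1.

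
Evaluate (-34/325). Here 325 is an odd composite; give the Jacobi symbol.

-1

First reduce: -34 ≡ 291 (mod 325).
Reciprocity: 291 ≡ 3 and 325 ≡ 1 (mod 4), so (291/325) = +(325/291).
Reduce top mod 291: now compute (34/291).
Pull out 2: since 291 ≡ 3 (mod 8), (2/291) = -1.
Reciprocity: 17 ≡ 1 and 291 ≡ 3 (mod 4), so (17/291) = +(291/17).
Reduce top mod 17: now compute (2/17).
Pull out 2: since 17 ≡ 1 (mod 8), (2/17) = +1.
Reached (1/17) = 1. Collecting the sign flips along the way, the symbol is -1.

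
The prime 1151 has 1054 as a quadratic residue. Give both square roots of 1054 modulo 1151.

Since 1151 ≡ 3 (mod 4), a square root of 1054 is 1054^((1151+1)/4) = 1054^288 mod 1151.
Repeated squaring: 1054^2≡201, 1054^4≡116, 1054^8≡795, 1054^16≡126, 1054^32≡913, 1054^64≡245, 1054^128≡173, 1054^256≡3 (mod 1151).
1054^288 = 1054^(256+32) ≡ 437 (mod 1151).
Check: 437² = 190969 ≡ 1054 (mod 1151). The two roots are 437 and 714.

437, 714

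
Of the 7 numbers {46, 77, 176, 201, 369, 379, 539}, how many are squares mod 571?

(46/571) = -1 → non-residue.
(77/571) = -1 → non-residue.
(176/571) = +1 → QR.
(201/571) = +1 → QR.
(369/571) = -1 → non-residue.
(379/571) = +1 → QR.
(539/571) = +1 → QR.
Total quadratic residues among the 7: 4.

4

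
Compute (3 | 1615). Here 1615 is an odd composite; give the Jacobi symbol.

-1

Reciprocity: 3 ≡ 3 and 1615 ≡ 3 (mod 4), so (3/1615) = −(1615/3).
Reduce top mod 3: now compute (1/3).
Reached (1/3) = 1. Collecting the sign flips along the way, the symbol is -1.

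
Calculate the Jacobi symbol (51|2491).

-1

Reciprocity: 51 ≡ 3 and 2491 ≡ 3 (mod 4), so (51/2491) = −(2491/51).
Reduce top mod 51: now compute (43/51).
Reciprocity: 43 ≡ 3 and 51 ≡ 3 (mod 4), so (43/51) = −(51/43).
Reduce top mod 43: now compute (8/43).
Pull out 2^3: since 43 ≡ 3 (mod 8), (2/43) = -1, so (2/43)^3 = -1.
Reached (1/43) = 1. Collecting the sign flips along the way, the symbol is -1.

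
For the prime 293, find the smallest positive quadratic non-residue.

2

(2/293) = −1, so 2 is the smallest positive non-residue mod 293.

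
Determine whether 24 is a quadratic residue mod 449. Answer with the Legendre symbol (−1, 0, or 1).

-1

Euler's criterion: (24/449) ≡ 24^224 (mod 449).
24^2 ≡ 127 (mod 449)
24^4 ≡ 414 (mod 449)
24^8 ≡ 327 (mod 449)
24^16 ≡ 67 (mod 449)
24^32 ≡ 448 (mod 449)
24^64 ≡ 1 (mod 449)
24^128 ≡ 1 (mod 449)
24^224 = 24^(128+64+32) ≡ 448 (mod 449).
Result is 448 ≡ −1, so (24/449) = −1.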